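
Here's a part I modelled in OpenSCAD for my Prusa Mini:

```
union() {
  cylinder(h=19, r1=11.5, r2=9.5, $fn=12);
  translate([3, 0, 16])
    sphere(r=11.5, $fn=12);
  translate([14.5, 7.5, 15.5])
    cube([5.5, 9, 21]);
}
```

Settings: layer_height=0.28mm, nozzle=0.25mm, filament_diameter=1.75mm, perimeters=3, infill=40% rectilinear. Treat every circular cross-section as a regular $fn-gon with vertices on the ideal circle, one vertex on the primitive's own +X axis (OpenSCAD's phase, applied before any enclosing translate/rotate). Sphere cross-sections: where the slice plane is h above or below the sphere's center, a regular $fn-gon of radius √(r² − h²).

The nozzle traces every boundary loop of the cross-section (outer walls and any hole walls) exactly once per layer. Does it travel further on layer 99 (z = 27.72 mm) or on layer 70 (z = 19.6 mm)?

layer 70 (z = 19.6 mm)

Layer 99 (z = 27.72): the cone is absent (z outside [0, 19]); the sphere at (3, 0) is not intersected at this z (|z−center|=11.720 > r=11.5); the cube at (14.5, 7.5) (footprint 5.5×9) is included at this height (perimeter 29.00 mm); Combining (union): only the 5.5×9 cube at (14.5, 7.5) is present, so the union is just that shape — boundary = 29.00 mm. So its perimeter = 29.00 mm. Layer 70 (z = 19.6): the cone does not reach this height (z outside [0, 19]); the r=11.5 sphere at (3, 0) contributes a regular 12-gon of circumradius √(11.5²−3.6²) = 10.922 (perimeter = 2·12·10.922·sin(180°/12) = 67.84 mm); the 5.5×9 cube at (14.5, 7.5) contributes its full rectangle (perimeter 29.00 mm); Combining (union): the 2 present regions are separate (no shared area or edge), so areas and boundary lengths simply add and each stays a separate island — boundary = 96.84 mm. So its perimeter = 96.84 mm. Layer 70 is larger (96.84 vs 29.00 mm).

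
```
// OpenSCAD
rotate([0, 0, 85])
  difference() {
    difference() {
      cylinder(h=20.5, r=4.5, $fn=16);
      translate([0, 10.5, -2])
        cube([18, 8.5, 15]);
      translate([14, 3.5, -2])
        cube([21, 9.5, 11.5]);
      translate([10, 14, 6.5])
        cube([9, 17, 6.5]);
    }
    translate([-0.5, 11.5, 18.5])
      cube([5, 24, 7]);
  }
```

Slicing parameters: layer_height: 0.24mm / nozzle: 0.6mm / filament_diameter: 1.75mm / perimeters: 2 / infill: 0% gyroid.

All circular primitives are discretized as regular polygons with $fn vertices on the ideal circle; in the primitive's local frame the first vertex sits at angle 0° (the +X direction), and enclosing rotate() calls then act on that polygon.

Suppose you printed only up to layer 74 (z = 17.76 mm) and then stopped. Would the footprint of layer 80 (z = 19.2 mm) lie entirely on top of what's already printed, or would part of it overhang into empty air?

Compare the two slices. At z = 17.76: the cylinder: section is a regular 16-gon, circumradius r=4.5 (area = (16/2)·4.500²·sin(360°/16) = 61.99 mm²); the cube at (0, 10.5) is absent (z outside [-2, 13]); the cube at (14, 3.5) is not intersected at this z (z outside [-2, 9.5]); the cube at (10, 14) does not reach this height (z outside [6.5, 13]); Taking the first minus the rest: none of the subtracted shapes is present at this height, so the r=4.5 cylinder is unchanged — area = 61.99 mm²; the cube at (-0.5, 11.5) is absent (z outside [18.5, 25.5]); Subtracting the remaining from the first: none of the subtracted shapes is present at this height, so the result so far is unchanged — area = 61.99 mm²; (whole slice rotated 85° about Z — lengths, areas and connectivity unchanged). At z = 19.2: the r=4.5 cylinder gives a regular 16-gon of circumradius 4.5 (constant along its height) (area = (16/2)·4.500²·sin(360°/16) = 61.99 mm²); the cube at (0, 10.5) does not reach this height (z outside [-2, 13]); the cube at (14, 3.5) is not intersected at this z (z outside [-2, 9.5]); the cube at (10, 14) is absent (z outside [6.5, 13]); Taking the first minus the rest: none of the subtracted shapes is present at this height, so the r=4.5 cylinder is unchanged — area = 61.99 mm²; the 5×24 cube at (-0.5, 11.5) contributes its full rectangle (area 120.00 mm²); After the difference (first − rest): starting from that combined region (61.99 mm²), the 5×24 cube at (-0.5, 11.5) misses the remaining region (no effect) — area = 61.99 mm²; (whole slice rotated 85° about Z — lengths, areas and connectivity unchanged). Checking containment: the cross-section at z = 19.2 is a subset of the cross-section at z = 17.76.

entirely on top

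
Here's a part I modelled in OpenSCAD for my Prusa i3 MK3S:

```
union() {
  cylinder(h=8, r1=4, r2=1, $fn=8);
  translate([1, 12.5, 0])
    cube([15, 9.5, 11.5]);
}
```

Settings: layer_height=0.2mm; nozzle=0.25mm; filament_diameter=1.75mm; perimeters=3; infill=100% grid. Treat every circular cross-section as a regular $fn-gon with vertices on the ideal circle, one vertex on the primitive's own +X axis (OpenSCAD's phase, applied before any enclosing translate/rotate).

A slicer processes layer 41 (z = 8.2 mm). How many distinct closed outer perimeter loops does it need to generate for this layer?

1

At z = 8.2 mm: the cone is not intersected at this z (z outside [0, 8]); the cube at (1, 12.5) (footprint 15×9.5) is included at this height; Taking the union: only the 15×9.5 cube at (1, 12.5) is present, so the union is just that shape — 1 connected region. The result has 1 disconnected region.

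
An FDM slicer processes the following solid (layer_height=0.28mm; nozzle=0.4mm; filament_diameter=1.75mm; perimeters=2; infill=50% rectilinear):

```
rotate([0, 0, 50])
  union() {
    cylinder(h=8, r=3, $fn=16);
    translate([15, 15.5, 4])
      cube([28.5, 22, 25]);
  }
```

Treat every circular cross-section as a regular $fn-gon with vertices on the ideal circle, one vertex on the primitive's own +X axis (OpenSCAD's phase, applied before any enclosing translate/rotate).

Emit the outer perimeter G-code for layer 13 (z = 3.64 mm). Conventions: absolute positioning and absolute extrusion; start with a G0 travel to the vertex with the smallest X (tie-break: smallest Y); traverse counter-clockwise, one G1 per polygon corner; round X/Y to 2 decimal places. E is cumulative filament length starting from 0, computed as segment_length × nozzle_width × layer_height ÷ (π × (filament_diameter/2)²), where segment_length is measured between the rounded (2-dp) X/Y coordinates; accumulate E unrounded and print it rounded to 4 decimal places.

At z = 3.64 mm: the r=3 cylinder gives a regular 16-gon of circumradius 3 (constant along its height); the cube at (15, 15.5) does not reach this height (z outside [4, 29]); Taking the union: only the r=3 cylinder is present, so the union is just that shape — 1 connected region; (rotated 50° about Z; rotation is an isometry so areas/perimeters/island counts are preserved). The outline is a single polygon with 16 vertices. Extrusion per mm of travel: 0.4 × 0.28 / (π × 0.875²) = 0.046564. Accumulating E over each segment gives final E = 0.8723.

G0 X-2.99 Y-0.26 Z3.64
G1 X-2.66 Y-1.39 E0.0548
G1 X-1.93 Y-2.30 E0.1091
G1 X-0.90 Y-2.86 E0.1637
G1 X0.26 Y-2.99 E0.2181
G1 X1.39 Y-2.66 E0.2729
G1 X2.30 Y-1.93 E0.3272
G1 X2.86 Y-0.90 E0.3818
G1 X2.99 Y0.26 E0.4362
G1 X2.66 Y1.39 E0.4910
G1 X1.93 Y2.30 E0.5453
G1 X0.90 Y2.86 E0.5999
G1 X-0.26 Y2.99 E0.6542
G1 X-1.39 Y2.66 E0.7091
G1 X-2.30 Y1.93 E0.7634
G1 X-2.86 Y0.90 E0.8180
G1 X-2.99 Y-0.26 E0.8723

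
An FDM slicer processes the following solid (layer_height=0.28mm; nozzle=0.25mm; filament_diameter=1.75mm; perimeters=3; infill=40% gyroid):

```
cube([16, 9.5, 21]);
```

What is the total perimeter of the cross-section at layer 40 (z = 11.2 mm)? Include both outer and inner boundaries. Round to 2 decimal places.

At z = 11.2 mm: the 16×9.5 cube contributes its full rectangle (perimeter 51.00 mm). Overall, the cross-section is a single solid region. Total boundary length (outer) = 51.00 mm.

51.00 mm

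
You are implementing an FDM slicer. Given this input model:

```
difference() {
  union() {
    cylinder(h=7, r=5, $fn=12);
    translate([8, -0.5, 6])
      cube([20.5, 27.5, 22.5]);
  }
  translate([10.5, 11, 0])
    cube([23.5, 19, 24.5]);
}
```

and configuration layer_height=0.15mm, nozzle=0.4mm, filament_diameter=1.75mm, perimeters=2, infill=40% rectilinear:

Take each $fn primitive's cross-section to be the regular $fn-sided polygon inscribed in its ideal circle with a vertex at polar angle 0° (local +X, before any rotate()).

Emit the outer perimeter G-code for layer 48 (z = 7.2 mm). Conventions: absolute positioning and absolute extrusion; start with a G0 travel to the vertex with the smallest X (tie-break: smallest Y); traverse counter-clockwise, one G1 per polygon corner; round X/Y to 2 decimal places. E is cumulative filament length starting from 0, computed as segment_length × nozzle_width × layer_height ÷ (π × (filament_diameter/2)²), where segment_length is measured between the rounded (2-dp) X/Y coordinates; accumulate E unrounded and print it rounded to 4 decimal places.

At z = 7.2 mm: the cylinder does not reach this height (z outside [0, 7]); the cube at (8, -0.5) is present — its section is the full 20.5×27.5 rectangle; Taking the union: only the 20.5×27.5 cube at (8, -0.5) is present, so the union is just that shape — 1 connected region; the cube at (10.5, 11) is present — its section is the full 23.5×19 rectangle; After the difference (first − rest): starting from that combined region, the 23.5×19 cube at (10.5, 11) partially overlaps it — only the 288.00 mm² overlap (of its 446.50 mm²) is removed, clipping the outline — 1 connected region. The outline is a single polygon with 6 vertices. Extrusion per mm of travel: 0.4 × 0.15 / (π × 0.875²) = 0.024945. Accumulating E over each segment gives final E = 2.3947.

G0 X8.00 Y-0.50 Z7.20
G1 X28.50 Y-0.50 E0.5114
G1 X28.50 Y11.00 E0.7982
G1 X10.50 Y11.00 E1.2473
G1 X10.50 Y27.00 E1.6464
G1 X8.00 Y27.00 E1.7087
G1 X8.00 Y-0.50 E2.3947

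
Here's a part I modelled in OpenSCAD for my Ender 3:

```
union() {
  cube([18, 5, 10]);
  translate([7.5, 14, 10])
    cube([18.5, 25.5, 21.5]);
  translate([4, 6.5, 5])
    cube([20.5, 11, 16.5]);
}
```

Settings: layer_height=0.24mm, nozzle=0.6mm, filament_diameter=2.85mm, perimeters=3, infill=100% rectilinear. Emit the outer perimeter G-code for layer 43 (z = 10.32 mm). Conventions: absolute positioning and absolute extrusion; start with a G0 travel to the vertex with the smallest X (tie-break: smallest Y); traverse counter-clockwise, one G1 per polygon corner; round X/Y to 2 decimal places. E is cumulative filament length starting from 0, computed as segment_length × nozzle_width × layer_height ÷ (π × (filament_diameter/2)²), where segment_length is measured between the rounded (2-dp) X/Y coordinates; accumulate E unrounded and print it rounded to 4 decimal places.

G0 X4.00 Y6.50 Z10.32
G1 X24.50 Y6.50 E0.4627
G1 X24.50 Y14.00 E0.6320
G1 X26.00 Y14.00 E0.6659
G1 X26.00 Y39.50 E1.2415
G1 X7.50 Y39.50 E1.6591
G1 X7.50 Y17.50 E2.1557
G1 X4.00 Y17.50 E2.2347
G1 X4.00 Y6.50 E2.4830

At z = 10.32 mm: the cube does not reach this height (z outside [0, 10]); the cube at (7.5, 14) is present — its section is the full 18.5×25.5 rectangle; the cube at (4, 6.5) is present — its section is the full 20.5×11 rectangle; Merging all regions: the regions partially overlap (shared area 59.50 mm²), so overlapping operands fuse into one piece — 1 connected region. The outline is a single polygon with 8 vertices. Extrusion per mm of travel: 0.6 × 0.24 / (π × 1.425²) = 0.022573. Accumulating E over each segment gives final E = 2.4830.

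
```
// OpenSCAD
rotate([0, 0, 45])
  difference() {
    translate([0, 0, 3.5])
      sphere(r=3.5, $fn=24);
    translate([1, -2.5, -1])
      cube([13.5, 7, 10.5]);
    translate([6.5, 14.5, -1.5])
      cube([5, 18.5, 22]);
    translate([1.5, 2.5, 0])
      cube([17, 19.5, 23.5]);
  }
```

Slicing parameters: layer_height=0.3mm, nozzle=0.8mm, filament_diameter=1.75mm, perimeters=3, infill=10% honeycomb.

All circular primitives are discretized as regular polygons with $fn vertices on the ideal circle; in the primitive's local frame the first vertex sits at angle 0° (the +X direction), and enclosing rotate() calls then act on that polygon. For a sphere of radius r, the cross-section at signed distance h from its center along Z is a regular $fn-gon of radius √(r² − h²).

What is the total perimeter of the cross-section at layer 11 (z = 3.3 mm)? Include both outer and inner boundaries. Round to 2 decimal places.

21.92 mm

At z = 3.3 mm: the sphere: section is a regular 24-gon, circumradius = √(r²−h²) = √(3.5²−0.2²) = 3.494 (perimeter = 2·24·3.494·sin(180°/24) = 21.89 mm); the 13.5×7 cube at (1, -2.5) contributes its full rectangle (perimeter 41.00 mm); the cube at (6.5, 14.5) (footprint 5×18.5) is included at this height (perimeter 47.00 mm); the 17×19.5 cube at (1.5, 2.5) contributes its full rectangle (perimeter 73.00 mm); Taking the first minus the rest: starting from the r=3.5 sphere, the 13.5×7 cube at (1, -2.5) partially overlaps it — only the 11.42 mm² overlap (of its 94.50 mm²) is removed, clipping the outline; the 5×18.5 cube at (6.5, 14.5) misses the remaining region (no effect); the 17×19.5 cube at (1.5, 2.5) misses the remaining region (no effect) — boundary = 21.92 mm; (whole slice rotated 45° about Z — lengths, areas and connectivity unchanged). Overall, the cross-section is a single solid region. Total boundary length (outer) = 21.92 mm.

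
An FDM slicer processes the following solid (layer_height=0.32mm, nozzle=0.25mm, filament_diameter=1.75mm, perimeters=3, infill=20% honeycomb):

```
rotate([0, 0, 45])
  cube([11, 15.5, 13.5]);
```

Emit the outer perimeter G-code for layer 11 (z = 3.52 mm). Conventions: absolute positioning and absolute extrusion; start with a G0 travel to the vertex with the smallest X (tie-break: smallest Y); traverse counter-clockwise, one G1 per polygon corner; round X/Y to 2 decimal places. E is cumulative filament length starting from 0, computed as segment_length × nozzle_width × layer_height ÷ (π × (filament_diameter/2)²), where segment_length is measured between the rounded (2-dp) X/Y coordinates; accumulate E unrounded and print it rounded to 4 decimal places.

G0 X-10.96 Y10.96 Z3.52
G1 X0.00 Y0.00 E0.5155
G1 X7.78 Y7.78 E0.8815
G1 X-3.18 Y18.74 E1.3970
G1 X-10.96 Y10.96 E1.7629

At z = 3.52 mm: the cube (footprint 11×15.5) is included at this height; (rotated 45° about Z; rotation is an isometry so areas/perimeters/island counts are preserved). The outline is a single polygon with 4 vertices. Extrusion per mm of travel: 0.25 × 0.32 / (π × 0.875²) = 0.033260. Accumulating E over each segment gives final E = 1.7629.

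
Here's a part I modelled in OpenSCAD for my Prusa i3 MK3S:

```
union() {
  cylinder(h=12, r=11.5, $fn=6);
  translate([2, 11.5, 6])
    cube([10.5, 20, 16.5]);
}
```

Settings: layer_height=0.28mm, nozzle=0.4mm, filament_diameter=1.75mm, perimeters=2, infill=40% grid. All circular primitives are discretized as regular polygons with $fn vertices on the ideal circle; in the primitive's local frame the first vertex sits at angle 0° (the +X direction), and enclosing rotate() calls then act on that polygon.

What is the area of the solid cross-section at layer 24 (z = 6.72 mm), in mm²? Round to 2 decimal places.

At z = 6.72 mm: the cylinder: section is a regular 6-gon, circumradius r=11.5 (area = (6/2)·11.500²·sin(360°/6) = 343.60 mm²); the cube at (2, 11.5) (footprint 10.5×20) is included at this height (area 210.00 mm²); Taking the union: the 2 present regions are separate (no shared area or edge), so areas and boundary lengths simply add and each stays a separate island — area = 553.60 mm². Overall, the cross-section has 2 separate islands. Net area = 553.60 mm².

553.60 mm²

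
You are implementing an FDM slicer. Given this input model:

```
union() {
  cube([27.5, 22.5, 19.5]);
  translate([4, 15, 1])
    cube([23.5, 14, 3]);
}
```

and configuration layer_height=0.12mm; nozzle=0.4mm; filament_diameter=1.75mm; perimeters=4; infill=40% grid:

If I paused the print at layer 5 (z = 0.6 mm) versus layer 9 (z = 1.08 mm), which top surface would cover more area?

layer 9 (z = 1.08 mm)

Layer 5 (z = 0.6): the 27.5×22.5 cube contributes its full rectangle (area 618.75 mm²); the cube at (4, 15) does not reach this height (z outside [1, 4]); Combining (union): only the 27.5×22.5 cube is present, so the union is just that shape — area = 618.75 mm². So its area = 618.75 mm². Layer 9 (z = 1.08): the cube (footprint 27.5×22.5) is included at this height (area 618.75 mm²); the cube at (4, 15) is present — its section is the full 23.5×14 rectangle (area 329.00 mm²); Merging all regions: the regions partially overlap — summed areas 947.75 mm² minus the doubly-counted overlap 176.25 mm² gives 771.50 mm² — area = 771.50 mm². So its area = 771.50 mm². Layer 9 is larger (771.50 vs 618.75 mm²).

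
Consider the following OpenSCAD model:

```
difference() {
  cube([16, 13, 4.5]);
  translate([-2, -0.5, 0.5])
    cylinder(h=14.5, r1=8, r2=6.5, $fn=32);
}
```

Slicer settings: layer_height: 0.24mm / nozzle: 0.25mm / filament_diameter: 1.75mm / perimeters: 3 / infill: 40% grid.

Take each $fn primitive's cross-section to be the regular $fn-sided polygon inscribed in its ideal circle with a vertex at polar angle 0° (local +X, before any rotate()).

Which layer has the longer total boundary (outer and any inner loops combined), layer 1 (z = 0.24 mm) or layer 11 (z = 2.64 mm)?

Layer 1 (z = 0.24): the cube (footprint 16×13) is included at this height (perimeter 58.00 mm); the cone at (-2, -0.5) is not intersected at this z (z outside [0.5, 15]); Taking the first minus the rest: none of the subtracted shapes is present at this height, so the 16×13 cube is unchanged — boundary = 58.00 mm. So its perimeter = 58.00 mm. Layer 11 (z = 2.64): the 16×13 cube contributes its full rectangle (perimeter 58.00 mm); the cone at (-2, -0.5) contributes a regular 32-gon of circumradius 7.779 (interpolated between r1=8 and r2=6.5 at t=0.148) (perimeter = 2·32·7.779·sin(180°/32) = 48.80 mm); After the difference (first − rest): starting from the 16×13 cube, the cone at (-2, -0.5) partially overlaps it — only the 29.00 mm² overlap (of its 188.87 mm²) is removed, clipping the outline — boundary = 54.96 mm. So its perimeter = 54.96 mm. Layer 1 is larger (58.00 vs 54.96 mm).

layer 1 (z = 0.24 mm)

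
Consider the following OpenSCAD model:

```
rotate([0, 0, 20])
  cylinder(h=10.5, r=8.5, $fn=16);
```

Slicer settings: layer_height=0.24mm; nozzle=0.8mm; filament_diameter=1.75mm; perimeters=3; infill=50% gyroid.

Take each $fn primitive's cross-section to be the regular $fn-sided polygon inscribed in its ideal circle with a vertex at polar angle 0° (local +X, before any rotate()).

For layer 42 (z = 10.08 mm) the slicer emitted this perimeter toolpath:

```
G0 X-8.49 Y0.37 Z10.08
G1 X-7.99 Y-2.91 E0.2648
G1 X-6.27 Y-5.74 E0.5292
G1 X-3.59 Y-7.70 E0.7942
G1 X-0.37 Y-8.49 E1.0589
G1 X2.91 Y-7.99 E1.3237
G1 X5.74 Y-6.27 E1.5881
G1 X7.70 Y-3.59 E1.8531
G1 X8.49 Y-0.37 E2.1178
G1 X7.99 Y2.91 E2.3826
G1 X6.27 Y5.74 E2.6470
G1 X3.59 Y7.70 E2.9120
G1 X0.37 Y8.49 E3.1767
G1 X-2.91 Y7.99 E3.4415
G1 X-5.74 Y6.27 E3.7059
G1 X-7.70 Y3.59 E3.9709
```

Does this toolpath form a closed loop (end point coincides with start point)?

Start point (G0): (-8.49, 0.37). End point (last G1): the path does not return to the start — open.

no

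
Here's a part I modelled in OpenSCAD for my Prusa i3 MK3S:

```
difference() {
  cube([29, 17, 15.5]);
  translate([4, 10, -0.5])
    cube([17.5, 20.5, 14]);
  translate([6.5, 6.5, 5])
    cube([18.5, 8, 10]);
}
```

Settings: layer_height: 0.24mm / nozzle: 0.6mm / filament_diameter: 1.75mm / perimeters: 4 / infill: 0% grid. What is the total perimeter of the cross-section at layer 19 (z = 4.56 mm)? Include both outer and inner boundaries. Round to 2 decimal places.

106.00 mm

At z = 4.56 mm: the 29×17 cube contributes its full rectangle (perimeter 92.00 mm); the 17.5×20.5 cube at (4, 10) contributes its full rectangle (perimeter 76.00 mm); the cube at (6.5, 6.5) is absent (z outside [5, 15]); Subtracting the remaining from the first: starting from the 29×17 cube, the 17.5×20.5 cube at (4, 10) partially overlaps it — only the 122.50 mm² overlap (of its 358.75 mm²) is removed, clipping the outline — boundary = 106.00 mm. Overall, the cross-section is a single solid region. Total boundary length (outer) = 106.00 mm.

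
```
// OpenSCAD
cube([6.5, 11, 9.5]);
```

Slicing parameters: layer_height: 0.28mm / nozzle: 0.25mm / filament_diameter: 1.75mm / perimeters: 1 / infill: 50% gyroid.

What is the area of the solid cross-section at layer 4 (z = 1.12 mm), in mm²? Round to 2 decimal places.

At z = 1.12 mm: the cube (footprint 6.5×11) is included at this height (area 71.50 mm²). Overall, the cross-section is a single solid region. Net area = 71.50 mm².

71.50 mm²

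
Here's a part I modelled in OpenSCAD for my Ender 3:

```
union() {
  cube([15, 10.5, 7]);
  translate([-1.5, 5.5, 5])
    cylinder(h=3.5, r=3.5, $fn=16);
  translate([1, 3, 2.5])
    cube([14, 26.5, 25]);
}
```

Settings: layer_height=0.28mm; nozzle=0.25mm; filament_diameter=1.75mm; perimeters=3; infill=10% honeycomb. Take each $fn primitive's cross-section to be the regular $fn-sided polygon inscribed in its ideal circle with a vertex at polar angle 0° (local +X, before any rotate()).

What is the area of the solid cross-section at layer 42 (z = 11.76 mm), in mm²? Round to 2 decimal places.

371.00 mm²

At z = 11.76 mm: the cube is absent (z outside [0, 7]); the cylinder at (-1.5, 5.5) is not intersected at this z (z outside [5, 8.5]); the 14×26.5 cube at (1, 3) contributes its full rectangle (area 371.00 mm²); Taking the union: only the 14×26.5 cube at (1, 3) is present, so the union is just that shape — area = 371.00 mm². Overall, the cross-section is a single solid region. Net area = 371.00 mm².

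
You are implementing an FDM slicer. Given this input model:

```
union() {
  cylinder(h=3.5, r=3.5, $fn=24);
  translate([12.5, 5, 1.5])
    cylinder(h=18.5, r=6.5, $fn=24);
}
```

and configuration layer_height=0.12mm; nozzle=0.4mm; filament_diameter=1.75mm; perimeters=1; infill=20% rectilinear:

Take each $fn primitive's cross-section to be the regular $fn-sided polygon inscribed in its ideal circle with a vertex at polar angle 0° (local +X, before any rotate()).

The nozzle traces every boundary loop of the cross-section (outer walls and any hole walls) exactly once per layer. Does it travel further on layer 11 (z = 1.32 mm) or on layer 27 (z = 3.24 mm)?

Layer 11 (z = 1.32): the r=3.5 cylinder contributes a regular 24-gon of circumradius 3.5 (perimeter = 2·24·3.500·sin(180°/24) = 21.93 mm); the cylinder at (12.5, 5) does not reach this height (z outside [1.5, 20]); Combining (union): only the r=3.5 cylinder is present, so the union is just that shape — boundary = 21.93 mm. So its perimeter = 21.93 mm. Layer 27 (z = 3.24): the r=3.5 cylinder contributes a regular 24-gon of circumradius 3.5 (perimeter = 2·24·3.500·sin(180°/24) = 21.93 mm); the r=6.5 cylinder at (12.5, 5) gives a regular 24-gon of circumradius 6.5 (constant along its height) (perimeter = 2·24·6.500·sin(180°/24) = 40.72 mm); Merging all regions: the 2 present regions are separate (no shared area or edge), so areas and boundary lengths simply add and each stays a separate island — boundary = 62.65 mm. So its perimeter = 62.65 mm. Layer 27 is larger (62.65 vs 21.93 mm).

layer 27 (z = 3.24 mm)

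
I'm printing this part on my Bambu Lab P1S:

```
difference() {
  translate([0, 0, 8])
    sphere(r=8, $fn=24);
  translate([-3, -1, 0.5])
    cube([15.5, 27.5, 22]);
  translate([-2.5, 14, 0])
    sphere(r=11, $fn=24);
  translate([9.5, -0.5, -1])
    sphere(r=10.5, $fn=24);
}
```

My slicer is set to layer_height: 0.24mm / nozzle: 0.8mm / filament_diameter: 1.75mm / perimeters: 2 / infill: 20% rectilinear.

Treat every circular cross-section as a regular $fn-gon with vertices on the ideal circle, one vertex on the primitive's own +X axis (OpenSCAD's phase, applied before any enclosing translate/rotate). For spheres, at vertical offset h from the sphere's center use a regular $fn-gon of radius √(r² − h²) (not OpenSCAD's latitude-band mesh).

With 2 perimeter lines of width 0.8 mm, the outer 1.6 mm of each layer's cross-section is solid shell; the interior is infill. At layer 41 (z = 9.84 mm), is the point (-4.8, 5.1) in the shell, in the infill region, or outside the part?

shell

At z = 9.84 mm: the sphere: section is a regular 24-gon, circumradius = √(r²−h²) = √(8²−1.84²) = 7.786; the cube at (-3, -1) (footprint 15.5×27.5) is included at this height; the r=11 sphere at (-2.5, 14) slices to a regular 24-gon of circumradius 4.917 (√(r²−h²) with h=9.84 from center); the sphere at (9.5, -0.5) is not intersected at this z (|z−center|=10.840 > r=10.5); Subtracting the remaining from the first: starting from the r=8 sphere, the 15.5×27.5 cube at (-3, -1) partially overlaps it — only the 80.41 mm² overlap (of its 426.25 mm²) is removed, clipping the outline; the r=11 sphere at (-2.5, 14) misses the remaining region (no effect) — 1 connected region. Overall, the cross-section is a single solid region. The nearest boundary edge runs (-5.51, 5.51)→(-3.89, 6.74); distance from the point to it = 0.75 mm. The point is inside the cross-section, 0.75 mm from the nearest boundary — within the 1.6 mm shell band (2 × 0.8).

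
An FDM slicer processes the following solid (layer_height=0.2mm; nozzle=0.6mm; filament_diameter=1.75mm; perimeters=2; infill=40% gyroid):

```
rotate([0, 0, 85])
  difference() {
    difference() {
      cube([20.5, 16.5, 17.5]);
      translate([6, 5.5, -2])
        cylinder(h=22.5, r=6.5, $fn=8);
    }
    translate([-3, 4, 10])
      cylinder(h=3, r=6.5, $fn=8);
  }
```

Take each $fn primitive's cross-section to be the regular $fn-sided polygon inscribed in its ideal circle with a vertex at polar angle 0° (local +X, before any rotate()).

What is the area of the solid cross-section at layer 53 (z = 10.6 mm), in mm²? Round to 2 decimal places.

At z = 10.6 mm: the 20.5×16.5 cube contributes its full rectangle (area 338.25 mm²); the cylinder at (6, 5.5): section is a regular 8-gon, circumradius r=6.5 (area = (8/2)·6.500²·sin(360°/8) = 119.50 mm²); After the difference (first − rest): starting from the 20.5×16.5 cube (338.25 mm²), the r=6.5 cylinder at (6, 5.5) partially overlaps it — only the 116.48 mm² overlap (of its 119.50 mm²) is removed, clipping the outline — area = 221.77 mm²; the r=6.5 cylinder at (-3, 4) contributes a regular 8-gon of circumradius 6.5 (area = (8/2)·6.500²·sin(360°/8) = 119.50 mm²); After the difference (first − rest): starting from that combined region (221.77 mm²), the r=6.5 cylinder at (-3, 4) partially overlaps it — only the 5.25 mm² overlap (of its 119.50 mm²) is removed, clipping the outline — area = 216.52 mm²; (whole slice rotated 85° about Z — lengths, areas and connectivity unchanged). Overall, the cross-section has 2 separate islands. Net area = 216.52 mm².

216.52 mm²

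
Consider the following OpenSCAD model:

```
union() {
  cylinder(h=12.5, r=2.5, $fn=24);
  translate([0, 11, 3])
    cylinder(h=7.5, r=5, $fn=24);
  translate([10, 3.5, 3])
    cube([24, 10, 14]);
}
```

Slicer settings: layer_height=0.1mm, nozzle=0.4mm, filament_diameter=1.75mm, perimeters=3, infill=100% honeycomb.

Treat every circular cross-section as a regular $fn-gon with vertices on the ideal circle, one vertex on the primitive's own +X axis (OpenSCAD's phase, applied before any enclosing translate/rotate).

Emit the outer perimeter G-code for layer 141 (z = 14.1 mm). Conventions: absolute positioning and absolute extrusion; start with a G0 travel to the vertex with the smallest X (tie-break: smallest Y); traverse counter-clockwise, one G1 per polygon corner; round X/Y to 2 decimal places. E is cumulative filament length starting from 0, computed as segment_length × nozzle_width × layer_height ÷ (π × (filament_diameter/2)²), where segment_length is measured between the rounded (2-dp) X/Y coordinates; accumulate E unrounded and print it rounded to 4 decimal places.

G0 X10.00 Y3.50 Z14.10
G1 X34.00 Y3.50 E0.3991
G1 X34.00 Y13.50 E0.5654
G1 X10.00 Y13.50 E0.9645
G1 X10.00 Y3.50 E1.1308

At z = 14.1 mm: the cylinder does not reach this height (z outside [0, 12.5]); the cylinder at (0, 11) does not reach this height (z outside [3, 10.5]); the cube at (10, 3.5) is present — its section is the full 24×10 rectangle; Merging all regions: only the 24×10 cube at (10, 3.5) is present, so the union is just that shape — 1 connected region. The outline is a single polygon with 4 vertices. Extrusion per mm of travel: 0.4 × 0.1 / (π × 0.875²) = 0.016630. Accumulating E over each segment gives final E = 1.1308.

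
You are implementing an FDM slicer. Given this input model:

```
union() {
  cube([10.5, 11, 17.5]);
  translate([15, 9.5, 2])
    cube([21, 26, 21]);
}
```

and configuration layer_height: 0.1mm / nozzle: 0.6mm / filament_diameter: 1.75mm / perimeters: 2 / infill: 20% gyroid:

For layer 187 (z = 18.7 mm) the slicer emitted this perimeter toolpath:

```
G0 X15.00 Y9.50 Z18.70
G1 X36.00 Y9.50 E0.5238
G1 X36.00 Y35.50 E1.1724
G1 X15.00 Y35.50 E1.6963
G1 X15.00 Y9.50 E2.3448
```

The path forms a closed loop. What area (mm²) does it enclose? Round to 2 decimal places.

Apply the shoelace formula to the sequence of (X, Y) vertices; enclosed area = 546.00 mm².

546.00 mm²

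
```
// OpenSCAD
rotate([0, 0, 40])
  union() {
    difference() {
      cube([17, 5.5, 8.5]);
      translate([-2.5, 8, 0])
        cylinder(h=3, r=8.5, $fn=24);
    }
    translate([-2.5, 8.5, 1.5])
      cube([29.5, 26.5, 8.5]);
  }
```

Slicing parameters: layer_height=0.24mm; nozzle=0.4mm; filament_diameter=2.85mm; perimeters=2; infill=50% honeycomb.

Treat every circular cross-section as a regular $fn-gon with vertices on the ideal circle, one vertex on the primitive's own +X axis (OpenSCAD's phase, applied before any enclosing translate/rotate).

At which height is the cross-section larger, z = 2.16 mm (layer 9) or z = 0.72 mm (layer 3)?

layer 9 (z = 2.16 mm)

Layer 9 (z = 2.16): the 17×5.5 cube contributes its full rectangle (area 93.50 mm²); the cylinder at (-2.5, 8): section is a regular 24-gon, circumradius r=8.5 (area = (24/2)·8.500²·sin(360°/24) = 224.40 mm²); Subtracting the remaining from the first: starting from the 17×5.5 cube (93.50 mm²), the r=8.5 cylinder at (-2.5, 8) partially overlaps it — only the 20.69 mm² overlap (of its 224.40 mm²) is removed, clipping the outline — area = 72.81 mm²; the 29.5×26.5 cube at (-2.5, 8.5) contributes its full rectangle (area 781.75 mm²); Combining (union): the 2 present regions are separate (no shared area or edge), so areas and boundary lengths simply add and each stays a separate island — area = 854.56 mm²; (whole slice rotated 40° about Z — lengths, areas and connectivity unchanged). So its area = 854.56 mm². Layer 3 (z = 0.72): the cube (footprint 17×5.5) is included at this height (area 93.50 mm²); the r=8.5 cylinder at (-2.5, 8) contributes a regular 24-gon of circumradius 8.5 (area = (24/2)·8.500²·sin(360°/24) = 224.40 mm²); After the difference (first − rest): starting from the 17×5.5 cube (93.50 mm²), the r=8.5 cylinder at (-2.5, 8) partially overlaps it — only the 20.69 mm² overlap (of its 224.40 mm²) is removed, clipping the outline — area = 72.81 mm²; the cube at (-2.5, 8.5) is absent (z outside [1.5, 10]); Merging all regions: only that combined region is present, so the union is just that shape — area = 72.81 mm²; (rotated 40° about Z; rotation is an isometry so areas/perimeters/island counts are preserved). So its area = 72.81 mm². Layer 9 is larger (854.56 vs 72.81 mm²).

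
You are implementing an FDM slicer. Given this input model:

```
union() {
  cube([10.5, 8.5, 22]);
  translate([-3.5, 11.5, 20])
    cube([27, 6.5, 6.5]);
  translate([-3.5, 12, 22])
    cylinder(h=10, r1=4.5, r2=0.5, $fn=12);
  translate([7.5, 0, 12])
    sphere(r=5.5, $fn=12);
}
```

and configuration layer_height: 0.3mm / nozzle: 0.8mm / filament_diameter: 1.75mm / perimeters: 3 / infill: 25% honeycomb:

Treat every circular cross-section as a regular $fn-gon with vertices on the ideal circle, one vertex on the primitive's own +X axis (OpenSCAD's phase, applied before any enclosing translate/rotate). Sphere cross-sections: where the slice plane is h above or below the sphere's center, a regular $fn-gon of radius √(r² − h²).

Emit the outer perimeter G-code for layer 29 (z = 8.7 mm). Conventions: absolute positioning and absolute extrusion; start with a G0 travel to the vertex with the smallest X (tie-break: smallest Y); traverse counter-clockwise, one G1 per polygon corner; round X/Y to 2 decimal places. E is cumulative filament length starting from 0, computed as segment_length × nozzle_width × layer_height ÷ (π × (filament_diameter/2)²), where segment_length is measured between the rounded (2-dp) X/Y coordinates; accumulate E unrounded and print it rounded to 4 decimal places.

G0 X0.00 Y0.00 Z8.70
G1 X3.10 Y0.00 E0.3093
G1 X3.69 Y-2.20 E0.5366
G1 X5.30 Y-3.81 E0.7638
G1 X7.50 Y-4.40 E0.9911
G1 X9.70 Y-3.81 E1.2183
G1 X11.31 Y-2.20 E1.4455
G1 X11.90 Y0.00 E1.6728
G1 X11.31 Y2.20 E1.9001
G1 X10.50 Y3.01 E2.0144
G1 X10.50 Y8.50 E2.5622
G1 X0.00 Y8.50 E3.6099
G1 X0.00 Y0.00 E4.4580

At z = 8.7 mm: the 10.5×8.5 cube contributes its full rectangle; the cube at (-3.5, 11.5) is not intersected at this z (z outside [20, 26.5]); the cone at (-3.5, 12) does not reach this height (z outside [22, 32]); the r=5.5 sphere at (7.5, 0) slices to a regular 12-gon of circumradius 4.400 (√(r²−h²) with h=3.3 from center); Combining (union): the regions partially overlap (shared area 26.28 mm²), so overlapping operands fuse into one piece — 1 connected region. The outline is a single polygon with 12 vertices. Extrusion per mm of travel: 0.8 × 0.3 / (π × 0.875²) = 0.099780. Accumulating E over each segment gives final E = 4.4580.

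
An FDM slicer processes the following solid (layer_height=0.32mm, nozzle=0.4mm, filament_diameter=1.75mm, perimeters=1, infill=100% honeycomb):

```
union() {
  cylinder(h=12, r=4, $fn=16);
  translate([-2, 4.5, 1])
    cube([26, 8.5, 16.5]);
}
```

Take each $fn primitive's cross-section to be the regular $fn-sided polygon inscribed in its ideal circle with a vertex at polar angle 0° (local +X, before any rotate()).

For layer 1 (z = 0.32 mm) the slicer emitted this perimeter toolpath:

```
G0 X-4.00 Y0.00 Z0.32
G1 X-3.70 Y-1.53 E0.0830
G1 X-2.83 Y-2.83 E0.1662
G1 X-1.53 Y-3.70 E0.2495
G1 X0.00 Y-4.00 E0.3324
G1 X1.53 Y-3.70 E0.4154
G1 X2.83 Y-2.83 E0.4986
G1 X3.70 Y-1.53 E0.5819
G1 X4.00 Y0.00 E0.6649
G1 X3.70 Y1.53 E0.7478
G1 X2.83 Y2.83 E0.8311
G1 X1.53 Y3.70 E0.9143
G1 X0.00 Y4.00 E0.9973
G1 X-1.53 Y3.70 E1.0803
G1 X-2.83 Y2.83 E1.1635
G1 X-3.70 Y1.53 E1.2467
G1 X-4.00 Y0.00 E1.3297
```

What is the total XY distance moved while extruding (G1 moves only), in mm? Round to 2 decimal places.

Sum the Euclidean lengths of each G1 segment: total = 24.99 mm.

24.99 mm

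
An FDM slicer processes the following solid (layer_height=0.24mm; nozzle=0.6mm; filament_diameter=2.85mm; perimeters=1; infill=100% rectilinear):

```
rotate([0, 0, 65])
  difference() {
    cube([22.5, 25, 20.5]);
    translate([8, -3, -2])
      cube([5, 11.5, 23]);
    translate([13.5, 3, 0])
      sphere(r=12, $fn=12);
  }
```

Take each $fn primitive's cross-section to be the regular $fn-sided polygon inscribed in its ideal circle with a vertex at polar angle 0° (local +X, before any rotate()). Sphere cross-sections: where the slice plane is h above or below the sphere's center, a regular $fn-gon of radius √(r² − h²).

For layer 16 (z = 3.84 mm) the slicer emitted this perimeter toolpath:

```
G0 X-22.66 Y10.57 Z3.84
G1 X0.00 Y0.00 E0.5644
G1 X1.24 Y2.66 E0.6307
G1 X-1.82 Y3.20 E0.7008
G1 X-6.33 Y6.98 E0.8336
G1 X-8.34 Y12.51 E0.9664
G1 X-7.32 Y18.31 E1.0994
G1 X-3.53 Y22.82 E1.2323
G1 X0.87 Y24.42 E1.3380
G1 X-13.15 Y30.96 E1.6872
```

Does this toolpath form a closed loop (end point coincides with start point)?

no

Start point (G0): (-22.66, 10.57). End point (last G1): the path does not return to the start — open.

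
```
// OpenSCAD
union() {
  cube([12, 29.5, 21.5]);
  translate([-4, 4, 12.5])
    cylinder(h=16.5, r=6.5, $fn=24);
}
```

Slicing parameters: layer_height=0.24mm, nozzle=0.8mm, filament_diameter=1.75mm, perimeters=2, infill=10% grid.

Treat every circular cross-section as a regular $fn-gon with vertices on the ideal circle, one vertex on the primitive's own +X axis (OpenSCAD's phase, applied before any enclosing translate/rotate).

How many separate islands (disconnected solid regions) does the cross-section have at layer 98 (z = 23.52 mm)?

At z = 23.52 mm: the cube is not intersected at this z (z outside [0, 21.5]); the r=6.5 cylinder at (-4, 4) contributes a regular 24-gon of circumradius 6.5; Combining (union): only the r=6.5 cylinder at (-4, 4) is present, so the union is just that shape — 1 connected region. Overall, the cross-section is a single solid region. Island count = 1.

1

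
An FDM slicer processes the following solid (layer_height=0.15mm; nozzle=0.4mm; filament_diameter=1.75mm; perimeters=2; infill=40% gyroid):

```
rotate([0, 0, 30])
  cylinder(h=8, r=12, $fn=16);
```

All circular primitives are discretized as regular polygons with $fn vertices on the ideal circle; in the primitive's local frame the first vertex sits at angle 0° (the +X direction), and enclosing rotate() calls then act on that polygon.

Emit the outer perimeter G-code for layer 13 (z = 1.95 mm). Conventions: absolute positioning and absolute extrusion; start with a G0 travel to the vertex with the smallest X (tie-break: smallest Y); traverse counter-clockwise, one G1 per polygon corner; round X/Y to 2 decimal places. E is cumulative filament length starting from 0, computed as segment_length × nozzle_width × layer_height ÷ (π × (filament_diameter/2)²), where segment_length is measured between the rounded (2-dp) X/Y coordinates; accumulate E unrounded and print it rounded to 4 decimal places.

G0 X-11.90 Y-1.57 Z1.95
G1 X-10.39 Y-6.00 E0.1168
G1 X-7.31 Y-9.52 E0.2334
G1 X-3.11 Y-11.59 E0.3502
G1 X1.57 Y-11.90 E0.4672
G1 X6.00 Y-10.39 E0.5840
G1 X9.52 Y-7.31 E0.7007
G1 X11.59 Y-3.11 E0.8175
G1 X11.90 Y1.57 E0.9345
G1 X10.39 Y6.00 E1.0512
G1 X7.31 Y9.52 E1.1679
G1 X3.11 Y11.59 E1.2847
G1 X-1.57 Y11.90 E1.4017
G1 X-6.00 Y10.39 E1.5184
G1 X-9.52 Y7.31 E1.6351
G1 X-11.59 Y3.11 E1.7519
G1 X-11.90 Y-1.57 E1.8689

At z = 1.95 mm: the r=12 cylinder contributes a regular 16-gon of circumradius 12; (rotated 30° about Z; rotation is an isometry so areas/perimeters/island counts are preserved). The outline is a single polygon with 16 vertices. Extrusion per mm of travel: 0.4 × 0.15 / (π × 0.875²) = 0.024945. Accumulating E over each segment gives final E = 1.8689.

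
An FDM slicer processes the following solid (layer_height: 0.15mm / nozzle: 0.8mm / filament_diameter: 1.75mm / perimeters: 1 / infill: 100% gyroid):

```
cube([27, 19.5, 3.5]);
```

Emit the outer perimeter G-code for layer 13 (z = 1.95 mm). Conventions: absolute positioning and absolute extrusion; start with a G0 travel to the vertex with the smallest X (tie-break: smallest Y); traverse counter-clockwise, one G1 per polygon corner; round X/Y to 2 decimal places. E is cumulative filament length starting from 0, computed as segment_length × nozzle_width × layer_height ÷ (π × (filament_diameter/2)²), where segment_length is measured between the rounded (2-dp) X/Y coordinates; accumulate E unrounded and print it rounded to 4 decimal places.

At z = 1.95 mm: the 27×19.5 cube contributes its full rectangle. The outline is a single polygon with 4 vertices. Extrusion per mm of travel: 0.8 × 0.15 / (π × 0.875²) = 0.049890. Accumulating E over each segment gives final E = 4.6398.

G0 X0.00 Y0.00 Z1.95
G1 X27.00 Y0.00 E1.3470
G1 X27.00 Y19.50 E2.3199
G1 X0.00 Y19.50 E3.6669
G1 X0.00 Y0.00 E4.6398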